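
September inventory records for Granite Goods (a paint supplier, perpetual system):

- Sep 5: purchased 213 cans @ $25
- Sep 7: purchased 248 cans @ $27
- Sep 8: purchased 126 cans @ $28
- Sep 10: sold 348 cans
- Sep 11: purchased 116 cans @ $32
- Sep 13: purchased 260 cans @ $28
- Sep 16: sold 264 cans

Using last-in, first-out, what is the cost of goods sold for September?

COGS = $16,930

Sep 10, 348 sold [LIFO — newest first]: 126 @ $28 + 222 @ $27 = $9,522
Sep 16, 264 sold [LIFO — newest first]: 260 @ $28 + 4 @ $32 = $7,408
Total COGS = $9,522 + $7,408 = $16,930
Ending inventory: 213 @ $25 + 26 @ $27 + 112 @ $32 = $9,611
Check: goods available $26,541 = COGS $16,930 + ending $9,611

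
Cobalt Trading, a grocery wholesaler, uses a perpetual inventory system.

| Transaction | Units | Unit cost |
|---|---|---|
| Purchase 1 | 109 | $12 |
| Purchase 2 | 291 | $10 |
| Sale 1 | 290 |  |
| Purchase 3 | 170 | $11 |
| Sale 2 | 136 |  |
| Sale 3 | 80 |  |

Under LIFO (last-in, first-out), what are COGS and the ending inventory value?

COGS = $5,320; ending inventory = $768

Sale 1 (290) [LIFO — newest first]: 290 @ $10 = $2,900
Sale 2 (136) [LIFO — newest first]: 136 @ $11 = $1,496
Sale 3 (80) [LIFO — newest first]: 34 @ $11 + 1 @ $10 + 45 @ $12 = $924
Total COGS = $2,900 + $1,496 + $924 = $5,320
Ending inventory: 64 @ $12 = $768
Check: goods available $6,088 = COGS $5,320 + ending $768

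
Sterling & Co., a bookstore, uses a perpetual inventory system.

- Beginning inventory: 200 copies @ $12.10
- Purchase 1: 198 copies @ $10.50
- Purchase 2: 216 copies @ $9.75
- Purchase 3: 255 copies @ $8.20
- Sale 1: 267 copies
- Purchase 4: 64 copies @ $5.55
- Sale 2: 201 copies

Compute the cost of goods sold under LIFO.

Sale 1 (267) [LIFO — newest first]: 255 @ $8.20 + 12 @ $9.75 = $2,208.00
Sale 2 (201) [LIFO — newest first]: 64 @ $5.55 + 137 @ $9.75 = $1,690.95
Total COGS = $2,208.00 + $1,690.95 = $3,898.95
Ending inventory: 200 @ $12.10 + 198 @ $10.50 + 67 @ $9.75 = $5,152.25
Check: goods available $9,051.20 = COGS $3,898.95 + ending $5,152.25

COGS = $3,898.95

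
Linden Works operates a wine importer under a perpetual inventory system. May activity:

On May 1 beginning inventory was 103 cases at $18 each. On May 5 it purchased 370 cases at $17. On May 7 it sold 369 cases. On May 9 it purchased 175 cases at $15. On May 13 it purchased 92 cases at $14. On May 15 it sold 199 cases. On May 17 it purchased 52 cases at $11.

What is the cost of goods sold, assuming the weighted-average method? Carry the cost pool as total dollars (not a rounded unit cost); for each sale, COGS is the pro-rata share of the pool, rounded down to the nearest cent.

After May 1: 103 on hand, pool $1,854.00 (≈ $18.0000 each)
After May 5: 473 on hand, pool $8,144.00 (≈ $17.2178 each)
May 7, sell 369: 369/473 × $8,144.00 → $6,353.35
After May 9: 279 on hand, pool $4,415.65 (≈ $15.8267 each)
After May 13: 371 on hand, pool $5,703.65 (≈ $15.3737 each)
May 15, sell 199: 199/371 × $5,703.65 → $3,059.37
After May 17: 224 on hand, pool $3,216.28 (≈ $14.3584 each)
Total COGS = $6,353.35 + $3,059.37 = $9,412.72
Ending inventory (cost pool remaining) = $3,216.28

COGS = $9,412.72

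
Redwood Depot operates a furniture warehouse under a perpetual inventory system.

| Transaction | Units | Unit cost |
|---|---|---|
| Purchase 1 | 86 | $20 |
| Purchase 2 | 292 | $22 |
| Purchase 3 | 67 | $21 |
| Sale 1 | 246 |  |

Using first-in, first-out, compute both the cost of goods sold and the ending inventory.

Sale 1 (246) [FIFO — oldest first]: 86 @ $20 + 160 @ $22 = $5,240
Ending inventory: 132 @ $22 + 67 @ $21 = $4,311

COGS = $5,240; ending inventory = $4,311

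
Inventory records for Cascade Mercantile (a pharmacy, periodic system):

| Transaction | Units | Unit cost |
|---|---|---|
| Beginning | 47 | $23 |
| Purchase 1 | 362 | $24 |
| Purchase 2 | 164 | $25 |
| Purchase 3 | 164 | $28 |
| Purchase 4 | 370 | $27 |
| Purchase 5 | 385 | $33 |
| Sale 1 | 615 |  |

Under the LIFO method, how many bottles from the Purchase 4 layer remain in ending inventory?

140

Sale 1 (615) [LIFO — newest first]: 385 @ $33 + 230 @ $27 = $18,915
Ending inventory: 47 @ $23 + 362 @ $24 + 164 @ $25 + 164 @ $28 + 140 @ $27 = $22,241
Check: goods available $41,156 = COGS $18,915 + ending $22,241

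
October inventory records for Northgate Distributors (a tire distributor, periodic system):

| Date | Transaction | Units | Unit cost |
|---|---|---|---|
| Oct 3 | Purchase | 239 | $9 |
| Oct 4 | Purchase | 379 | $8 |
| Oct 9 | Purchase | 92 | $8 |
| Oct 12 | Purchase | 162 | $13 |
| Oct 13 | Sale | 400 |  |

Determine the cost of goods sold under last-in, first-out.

Oct 13, 400 sold [LIFO — newest first]: 162 @ $13 + 92 @ $8 + 146 @ $8 = $4,010
Ending inventory: 239 @ $9 + 233 @ $8 = $4,015

COGS = $4,010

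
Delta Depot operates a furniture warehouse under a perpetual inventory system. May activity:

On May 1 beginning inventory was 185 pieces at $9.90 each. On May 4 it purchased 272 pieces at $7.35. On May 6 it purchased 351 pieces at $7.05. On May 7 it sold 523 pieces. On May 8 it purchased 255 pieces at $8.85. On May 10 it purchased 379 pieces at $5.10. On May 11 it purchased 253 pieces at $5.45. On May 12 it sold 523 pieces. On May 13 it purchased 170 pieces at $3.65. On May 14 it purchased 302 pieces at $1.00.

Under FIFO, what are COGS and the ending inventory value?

May 7, 523 sold [FIFO — oldest first]: 185 @ $9.90 + 272 @ $7.35 + 66 @ $7.05 = $4,296.00
May 12, 523 sold [FIFO — oldest first]: 285 @ $7.05 + 238 @ $8.85 = $4,115.55
Total COGS = $4,296.00 + $4,115.55 = $8,411.55
Ending inventory: 17 @ $8.85 + 379 @ $5.10 + 253 @ $5.45 + 170 @ $3.65 + 302 @ $1.00 = $4,384.70

COGS = $8,411.55; ending inventory = $4,384.70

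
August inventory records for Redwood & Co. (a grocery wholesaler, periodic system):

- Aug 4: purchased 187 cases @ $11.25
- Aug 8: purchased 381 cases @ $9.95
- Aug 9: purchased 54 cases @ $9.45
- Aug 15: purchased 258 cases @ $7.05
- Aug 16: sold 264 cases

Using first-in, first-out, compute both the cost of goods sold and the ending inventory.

Aug 16, 264 sold [FIFO — oldest first]: 187 @ $11.25 + 77 @ $9.95 = $2,869.90
Ending inventory: 304 @ $9.95 + 54 @ $9.45 + 258 @ $7.05 = $5,354.00

COGS = $2,869.90; ending inventory = $5,354.00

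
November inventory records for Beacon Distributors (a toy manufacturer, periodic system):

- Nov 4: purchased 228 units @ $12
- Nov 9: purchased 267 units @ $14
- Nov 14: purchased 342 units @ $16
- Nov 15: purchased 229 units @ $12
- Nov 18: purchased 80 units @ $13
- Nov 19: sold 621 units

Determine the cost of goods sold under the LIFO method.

COGS = $8,780

Nov 19, 621 sold [LIFO — newest first]: 80 @ $13 + 229 @ $12 + 312 @ $16 = $8,780
Ending inventory: 228 @ $12 + 267 @ $14 + 30 @ $16 = $6,954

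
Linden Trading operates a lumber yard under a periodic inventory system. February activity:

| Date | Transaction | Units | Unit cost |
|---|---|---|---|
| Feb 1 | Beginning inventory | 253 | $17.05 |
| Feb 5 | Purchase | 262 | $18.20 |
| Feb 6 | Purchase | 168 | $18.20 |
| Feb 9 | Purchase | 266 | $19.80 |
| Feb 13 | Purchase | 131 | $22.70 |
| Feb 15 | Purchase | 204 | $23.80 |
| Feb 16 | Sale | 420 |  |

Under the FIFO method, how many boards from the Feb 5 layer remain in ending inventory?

Feb 16, 420 sold [FIFO — oldest first]: 253 @ $17.05 + 167 @ $18.20 = $7,353.05
Ending inventory: 95 @ $18.20 + 168 @ $18.20 + 266 @ $19.80 + 131 @ $22.70 + 204 @ $23.80 = $17,882.30

95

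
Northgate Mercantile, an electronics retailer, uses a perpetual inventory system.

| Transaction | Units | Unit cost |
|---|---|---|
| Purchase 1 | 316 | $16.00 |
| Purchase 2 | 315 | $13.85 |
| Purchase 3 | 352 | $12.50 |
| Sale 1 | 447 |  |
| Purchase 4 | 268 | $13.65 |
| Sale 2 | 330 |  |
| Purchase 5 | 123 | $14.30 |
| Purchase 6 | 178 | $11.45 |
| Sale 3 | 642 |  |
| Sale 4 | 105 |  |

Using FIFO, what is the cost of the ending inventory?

Ending inventory = $320.60

Sale 1 (447) [FIFO — oldest first]: 316 @ $16.00 + 131 @ $13.85 = $6,870.35
Sale 2 (330) [FIFO — oldest first]: 184 @ $13.85 + 146 @ $12.50 = $4,373.40
Sale 3 (642) [FIFO — oldest first]: 206 @ $12.50 + 268 @ $13.65 + 123 @ $14.30 + 45 @ $11.45 = $8,507.35
Sale 4 (105) [FIFO — oldest first]: 105 @ $11.45 = $1,202.25
Total COGS = $6,870.35 + $4,373.40 + $8,507.35 + $1,202.25 = $20,953.35
Ending inventory: 28 @ $11.45 = $320.60
Check: goods available $21,273.95 = COGS $20,953.35 + ending $320.60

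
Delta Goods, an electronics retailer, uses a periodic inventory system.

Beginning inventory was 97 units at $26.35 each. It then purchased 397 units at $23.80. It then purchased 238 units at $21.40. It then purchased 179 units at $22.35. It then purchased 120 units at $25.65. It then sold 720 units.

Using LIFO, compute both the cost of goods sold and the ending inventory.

Sale 1 (720) [LIFO — newest first]: 120 @ $25.65 + 179 @ $22.35 + 238 @ $21.40 + 183 @ $23.80 = $16,527.25
Ending inventory: 97 @ $26.35 + 214 @ $23.80 = $7,649.15

COGS = $16,527.25; ending inventory = $7,649.15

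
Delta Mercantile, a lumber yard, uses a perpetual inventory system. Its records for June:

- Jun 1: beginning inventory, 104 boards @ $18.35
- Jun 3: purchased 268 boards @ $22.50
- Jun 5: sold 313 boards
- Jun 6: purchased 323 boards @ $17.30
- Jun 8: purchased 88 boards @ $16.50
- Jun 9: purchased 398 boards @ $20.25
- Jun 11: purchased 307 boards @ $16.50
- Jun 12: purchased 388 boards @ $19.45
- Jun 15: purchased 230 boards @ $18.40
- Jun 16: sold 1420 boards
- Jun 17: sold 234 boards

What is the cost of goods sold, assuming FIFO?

COGS = $37,324.30

Jun 5, 313 sold [FIFO — oldest first]: 104 @ $18.35 + 209 @ $22.50 = $6,610.90
Jun 16, 1420 sold [FIFO — oldest first]: 59 @ $22.50 + 323 @ $17.30 + 88 @ $16.50 + 398 @ $20.25 + 307 @ $16.50 + 245 @ $19.45 = $26,257.65
Jun 17, 234 sold [FIFO — oldest first]: 143 @ $19.45 + 91 @ $18.40 = $4,455.75
Total COGS = $6,610.90 + $26,257.65 + $4,455.75 = $37,324.30
Ending inventory: 139 @ $18.40 = $2,557.60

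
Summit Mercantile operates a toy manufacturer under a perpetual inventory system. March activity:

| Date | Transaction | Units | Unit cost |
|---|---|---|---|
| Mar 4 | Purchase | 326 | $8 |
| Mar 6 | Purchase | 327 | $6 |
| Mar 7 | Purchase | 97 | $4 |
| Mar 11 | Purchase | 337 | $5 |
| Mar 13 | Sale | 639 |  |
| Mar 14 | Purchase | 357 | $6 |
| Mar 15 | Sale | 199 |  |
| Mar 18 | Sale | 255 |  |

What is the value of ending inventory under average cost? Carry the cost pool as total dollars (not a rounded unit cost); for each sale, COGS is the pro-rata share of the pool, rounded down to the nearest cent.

After Mar 4: 326 on hand, pool $2,608.00 (≈ $8.0000 each)
After Mar 6: 653 on hand, pool $4,570.00 (≈ $6.9985 each)
After Mar 7: 750 on hand, pool $4,958.00 (≈ $6.6107 each)
After Mar 11: 1087 on hand, pool $6,643.00 (≈ $6.1113 each)
Mar 13, sell 639: 639/1087 × $6,643.00 → $3,905.13
After Mar 14: 805 on hand, pool $4,879.87 (≈ $6.0620 each)
Mar 15, sell 199: 199/805 × $4,879.87 → $1,206.32
Mar 18, sell 255: 255/606 × $3,673.55 → $1,545.80
Total COGS = $3,905.13 + $1,206.32 + $1,545.80 = $6,657.25
Ending inventory (cost pool remaining) = $2,127.75

Ending inventory = $2,127.75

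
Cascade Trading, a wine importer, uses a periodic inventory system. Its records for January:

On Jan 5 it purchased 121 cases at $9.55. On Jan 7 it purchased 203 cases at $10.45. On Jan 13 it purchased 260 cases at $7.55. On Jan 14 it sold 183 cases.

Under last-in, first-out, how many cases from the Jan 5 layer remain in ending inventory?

Jan 14, 183 sold [LIFO — newest first]: 183 @ $7.55 = $1,381.65
Ending inventory: 121 @ $9.55 + 203 @ $10.45 + 77 @ $7.55 = $3,858.25

121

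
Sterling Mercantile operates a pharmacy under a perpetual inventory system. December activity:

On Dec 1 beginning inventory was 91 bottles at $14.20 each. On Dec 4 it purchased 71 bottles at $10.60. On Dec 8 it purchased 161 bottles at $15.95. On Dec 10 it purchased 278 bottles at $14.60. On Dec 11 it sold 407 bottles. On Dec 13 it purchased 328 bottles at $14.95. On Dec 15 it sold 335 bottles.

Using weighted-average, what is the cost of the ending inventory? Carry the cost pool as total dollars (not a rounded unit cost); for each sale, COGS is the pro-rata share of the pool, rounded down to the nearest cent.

After Dec 1: 91 on hand, pool $1,292.20 (≈ $14.2000 each)
After Dec 4: 162 on hand, pool $2,044.80 (≈ $12.6222 each)
After Dec 8: 323 on hand, pool $4,612.75 (≈ $14.2810 each)
After Dec 10: 601 on hand, pool $8,671.55 (≈ $14.4285 each)
Dec 11, sell 407: 407/601 × $8,671.55 → $5,872.41
After Dec 13: 522 on hand, pool $7,702.74 (≈ $14.7562 each)
Dec 15, sell 335: 335/522 × $7,702.74 → $4,943.32
Total COGS = $5,872.41 + $4,943.32 = $10,815.73
Ending inventory (cost pool remaining) = $2,759.42
Check: goods available $13,575.15 = COGS $10,815.73 + ending $2,759.42

Ending inventory = $2,759.42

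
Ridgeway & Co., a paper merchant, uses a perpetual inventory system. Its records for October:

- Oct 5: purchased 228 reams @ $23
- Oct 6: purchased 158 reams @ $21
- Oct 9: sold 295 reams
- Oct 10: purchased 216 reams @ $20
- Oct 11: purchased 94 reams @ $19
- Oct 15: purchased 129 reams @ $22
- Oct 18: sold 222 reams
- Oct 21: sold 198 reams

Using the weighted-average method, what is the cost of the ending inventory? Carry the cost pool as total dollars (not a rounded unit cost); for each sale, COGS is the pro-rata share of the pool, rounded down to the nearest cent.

After Oct 5: 228 on hand, pool $5,244.00 (≈ $23.0000 each)
After Oct 6: 386 on hand, pool $8,562.00 (≈ $22.1813 each)
Oct 9, sell 295: 295/386 × $8,562.00 → $6,543.49
After Oct 10: 307 on hand, pool $6,338.51 (≈ $20.6466 each)
After Oct 11: 401 on hand, pool $8,124.51 (≈ $20.2606 each)
After Oct 15: 530 on hand, pool $10,962.51 (≈ $20.6840 each)
Oct 18, sell 222: 222/530 × $10,962.51 → $4,591.84
Oct 21, sell 198: 198/308 × $6,370.67 → $4,095.43
Total COGS = $6,543.49 + $4,591.84 + $4,095.43 = $15,230.76
Ending inventory (cost pool remaining) = $2,275.24
Check: goods available $17,506.00 = COGS $15,230.76 + ending $2,275.24

Ending inventory = $2,275.24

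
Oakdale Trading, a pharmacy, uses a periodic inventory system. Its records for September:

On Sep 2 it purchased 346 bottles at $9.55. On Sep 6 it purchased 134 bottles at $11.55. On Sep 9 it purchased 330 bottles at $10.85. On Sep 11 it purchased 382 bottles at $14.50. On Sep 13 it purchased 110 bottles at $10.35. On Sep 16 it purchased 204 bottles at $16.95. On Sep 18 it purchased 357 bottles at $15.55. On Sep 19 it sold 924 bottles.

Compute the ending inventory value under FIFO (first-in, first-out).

Ending inventory = $14,033.65

Sep 19, 924 sold [FIFO — oldest first]: 346 @ $9.55 + 134 @ $11.55 + 330 @ $10.85 + 114 @ $14.50 = $10,085.50
Ending inventory: 268 @ $14.50 + 110 @ $10.35 + 204 @ $16.95 + 357 @ $15.55 = $14,033.65
Check: goods available $24,119.15 = COGS $10,085.50 + ending $14,033.65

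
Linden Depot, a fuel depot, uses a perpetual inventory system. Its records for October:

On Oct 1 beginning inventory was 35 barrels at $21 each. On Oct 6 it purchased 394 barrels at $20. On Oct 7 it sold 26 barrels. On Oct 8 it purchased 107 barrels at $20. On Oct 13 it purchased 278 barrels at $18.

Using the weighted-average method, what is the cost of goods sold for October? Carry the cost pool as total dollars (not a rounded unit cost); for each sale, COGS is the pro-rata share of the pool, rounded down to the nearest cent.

After Oct 1: 35 on hand, pool $735.00 (≈ $21.0000 each)
After Oct 6: 429 on hand, pool $8,615.00 (≈ $20.0816 each)
Oct 7, sell 26: 26/429 × $8,615.00 → $522.12
After Oct 8: 510 on hand, pool $10,232.88 (≈ $20.0645 each)
After Oct 13: 788 on hand, pool $15,236.88 (≈ $19.3361 each)
Ending inventory (cost pool remaining) = $15,236.88
Check: goods available $15,759.00 = COGS $522.12 + ending $15,236.88

COGS = $522.12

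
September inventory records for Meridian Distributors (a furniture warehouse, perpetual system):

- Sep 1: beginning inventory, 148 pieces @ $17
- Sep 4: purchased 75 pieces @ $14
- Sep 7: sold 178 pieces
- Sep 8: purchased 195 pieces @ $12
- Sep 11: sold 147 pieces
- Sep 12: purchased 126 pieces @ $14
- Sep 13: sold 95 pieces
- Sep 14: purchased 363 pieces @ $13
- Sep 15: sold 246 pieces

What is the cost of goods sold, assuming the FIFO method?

Sep 7, 178 sold [FIFO — oldest first]: 148 @ $17 + 30 @ $14 = $2,936
Sep 11, 147 sold [FIFO — oldest first]: 45 @ $14 + 102 @ $12 = $1,854
Sep 13, 95 sold [FIFO — oldest first]: 93 @ $12 + 2 @ $14 = $1,144
Sep 15, 246 sold [FIFO — oldest first]: 124 @ $14 + 122 @ $13 = $3,322
Total COGS = $2,936 + $1,854 + $1,144 + $3,322 = $9,256
Ending inventory: 241 @ $13 = $3,133

COGS = $9,256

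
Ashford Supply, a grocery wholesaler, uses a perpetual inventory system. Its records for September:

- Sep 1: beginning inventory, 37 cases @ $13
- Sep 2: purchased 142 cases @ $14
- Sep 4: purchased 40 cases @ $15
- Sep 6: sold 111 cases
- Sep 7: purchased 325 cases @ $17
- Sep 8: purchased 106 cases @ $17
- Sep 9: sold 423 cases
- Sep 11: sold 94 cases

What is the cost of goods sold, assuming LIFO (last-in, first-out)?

COGS = $10,110

Sep 6, 111 sold [LIFO — newest first]: 40 @ $15 + 71 @ $14 = $1,594
Sep 9, 423 sold [LIFO — newest first]: 106 @ $17 + 317 @ $17 = $7,191
Sep 11, 94 sold [LIFO — newest first]: 8 @ $17 + 71 @ $14 + 15 @ $13 = $1,325
Total COGS = $1,594 + $7,191 + $1,325 = $10,110
Ending inventory: 22 @ $13 = $286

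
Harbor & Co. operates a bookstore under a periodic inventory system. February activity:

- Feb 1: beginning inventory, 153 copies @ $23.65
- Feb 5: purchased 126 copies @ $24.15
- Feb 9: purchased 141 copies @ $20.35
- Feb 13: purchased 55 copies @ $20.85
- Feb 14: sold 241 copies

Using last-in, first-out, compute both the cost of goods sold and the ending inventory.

COGS = $5,102.85; ending inventory = $5,574.60

Feb 14, 241 sold [LIFO — newest first]: 55 @ $20.85 + 141 @ $20.35 + 45 @ $24.15 = $5,102.85
Ending inventory: 153 @ $23.65 + 81 @ $24.15 = $5,574.60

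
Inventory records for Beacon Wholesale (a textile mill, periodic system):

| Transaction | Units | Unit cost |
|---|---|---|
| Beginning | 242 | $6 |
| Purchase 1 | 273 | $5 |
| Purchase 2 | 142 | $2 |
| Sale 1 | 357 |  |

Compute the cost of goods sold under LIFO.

COGS = $1,359

Sale 1 (357) [LIFO — newest first]: 142 @ $2 + 215 @ $5 = $1,359
Ending inventory: 242 @ $6 + 58 @ $5 = $1,742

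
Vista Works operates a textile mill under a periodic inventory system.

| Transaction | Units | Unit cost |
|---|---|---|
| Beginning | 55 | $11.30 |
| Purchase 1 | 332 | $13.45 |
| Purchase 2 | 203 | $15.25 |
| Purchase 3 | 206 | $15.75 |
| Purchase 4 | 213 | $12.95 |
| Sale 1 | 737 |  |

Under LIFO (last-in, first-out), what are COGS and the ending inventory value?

Sale 1 (737) [LIFO — newest first]: 213 @ $12.95 + 206 @ $15.75 + 203 @ $15.25 + 115 @ $13.45 = $10,645.35
Ending inventory: 55 @ $11.30 + 217 @ $13.45 = $3,540.15
Check: goods available $14,185.50 = COGS $10,645.35 + ending $3,540.15

COGS = $10,645.35; ending inventory = $3,540.15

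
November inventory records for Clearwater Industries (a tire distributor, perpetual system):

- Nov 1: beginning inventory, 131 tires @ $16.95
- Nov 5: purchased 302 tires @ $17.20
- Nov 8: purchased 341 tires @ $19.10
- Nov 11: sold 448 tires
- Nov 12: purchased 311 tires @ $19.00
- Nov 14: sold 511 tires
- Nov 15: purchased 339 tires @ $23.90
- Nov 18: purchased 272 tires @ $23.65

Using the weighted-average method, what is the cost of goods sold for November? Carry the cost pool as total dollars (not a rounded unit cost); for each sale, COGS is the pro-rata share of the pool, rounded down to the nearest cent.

After Nov 1: 131 on hand, pool $2,220.45 (≈ $16.9500 each)
After Nov 5: 433 on hand, pool $7,414.85 (≈ $17.1244 each)
After Nov 8: 774 on hand, pool $13,927.95 (≈ $17.9948 each)
Nov 11, sell 448: 448/774 × $13,927.95 → $8,061.65
After Nov 12: 637 on hand, pool $11,775.30 (≈ $18.4856 each)
Nov 14, sell 511: 511/637 × $11,775.30 → $9,446.11
After Nov 15: 465 on hand, pool $10,431.29 (≈ $22.4329 each)
After Nov 18: 737 on hand, pool $16,864.09 (≈ $22.8821 each)
Total COGS = $8,061.65 + $9,446.11 = $17,507.76
Ending inventory (cost pool remaining) = $16,864.09
Check: goods available $34,371.85 = COGS $17,507.76 + ending $16,864.09

COGS = $17,507.76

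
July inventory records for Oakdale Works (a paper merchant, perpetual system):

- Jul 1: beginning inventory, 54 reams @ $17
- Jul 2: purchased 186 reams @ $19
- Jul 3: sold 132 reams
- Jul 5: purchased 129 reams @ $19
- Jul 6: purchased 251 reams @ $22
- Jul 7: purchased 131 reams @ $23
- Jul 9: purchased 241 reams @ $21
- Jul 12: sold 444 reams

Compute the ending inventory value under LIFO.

Jul 3, 132 sold [LIFO — newest first]: 132 @ $19 = $2,508
Jul 12, 444 sold [LIFO — newest first]: 241 @ $21 + 131 @ $23 + 72 @ $22 = $9,658
Total COGS = $2,508 + $9,658 = $12,166
Ending inventory: 54 @ $17 + 54 @ $19 + 129 @ $19 + 179 @ $22 = $8,333

Ending inventory = $8,333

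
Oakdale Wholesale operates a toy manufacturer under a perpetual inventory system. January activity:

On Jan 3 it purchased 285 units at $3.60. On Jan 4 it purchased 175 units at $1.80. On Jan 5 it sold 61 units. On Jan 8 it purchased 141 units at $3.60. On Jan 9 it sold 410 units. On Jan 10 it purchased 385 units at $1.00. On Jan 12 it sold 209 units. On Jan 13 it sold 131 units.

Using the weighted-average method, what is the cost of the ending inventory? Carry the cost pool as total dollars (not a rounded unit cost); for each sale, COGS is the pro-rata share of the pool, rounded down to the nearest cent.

After Jan 3: 285 on hand, pool $1,026.00 (≈ $3.6000 each)
After Jan 4: 460 on hand, pool $1,341.00 (≈ $2.9152 each)
Jan 5, sell 61: 61/460 × $1,341.00 → $177.82
After Jan 8: 540 on hand, pool $1,670.78 (≈ $3.0940 each)
Jan 9, sell 410: 410/540 × $1,670.78 → $1,268.55
After Jan 10: 515 on hand, pool $787.23 (≈ $1.5286 each)
Jan 12, sell 209: 209/515 × $787.23 → $319.47
Jan 13, sell 131: 131/306 × $467.76 → $200.25
Total COGS = $177.82 + $1,268.55 + $319.47 + $200.25 = $1,966.09
Ending inventory (cost pool remaining) = $267.51
Check: goods available $2,233.60 = COGS $1,966.09 + ending $267.51

Ending inventory = $267.51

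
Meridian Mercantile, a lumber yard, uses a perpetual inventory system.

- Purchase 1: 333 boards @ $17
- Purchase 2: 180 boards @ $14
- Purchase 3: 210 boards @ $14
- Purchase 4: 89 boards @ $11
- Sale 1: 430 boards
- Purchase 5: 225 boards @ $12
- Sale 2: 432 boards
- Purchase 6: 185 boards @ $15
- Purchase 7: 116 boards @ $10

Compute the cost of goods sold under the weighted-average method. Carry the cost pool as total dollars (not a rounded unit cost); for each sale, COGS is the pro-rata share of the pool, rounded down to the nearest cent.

COGS = $12,380.45

After Purchase 1: 333 on hand, pool $5,661.00 (≈ $17.0000 each)
After Purchase 2: 513 on hand, pool $8,181.00 (≈ $15.9474 each)
After Purchase 3: 723 on hand, pool $11,121.00 (≈ $15.3817 each)
After Purchase 4: 812 on hand, pool $12,100.00 (≈ $14.9015 each)
Sale 1, sell 430: 430/812 × $12,100.00 → $6,407.63
After Purchase 5: 607 on hand, pool $8,392.37 (≈ $13.8260 each)
Sale 2, sell 432: 432/607 × $8,392.37 → $5,972.82
After Purchase 6: 360 on hand, pool $5,194.55 (≈ $14.4293 each)
After Purchase 7: 476 on hand, pool $6,354.55 (≈ $13.3499 each)
Total COGS = $6,407.63 + $5,972.82 = $12,380.45
Ending inventory (cost pool remaining) = $6,354.55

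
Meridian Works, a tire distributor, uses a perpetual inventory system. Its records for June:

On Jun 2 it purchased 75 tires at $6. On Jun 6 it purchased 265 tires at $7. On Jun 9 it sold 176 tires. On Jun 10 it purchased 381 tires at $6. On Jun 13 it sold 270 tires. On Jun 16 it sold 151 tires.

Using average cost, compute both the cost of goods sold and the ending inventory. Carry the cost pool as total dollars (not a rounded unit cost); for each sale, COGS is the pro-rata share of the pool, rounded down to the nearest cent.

COGS = $3,817.91; ending inventory = $773.09

After Jun 2: 75 on hand, pool $450.00 (≈ $6.0000 each)
After Jun 6: 340 on hand, pool $2,305.00 (≈ $6.7794 each)
Jun 9, sell 176: 176/340 × $2,305.00 → $1,193.17
After Jun 10: 545 on hand, pool $3,397.83 (≈ $6.2346 each)
Jun 13, sell 270: 270/545 × $3,397.83 → $1,683.32
Jun 16, sell 151: 151/275 × $1,714.51 → $941.42
Total COGS = $1,193.17 + $1,683.32 + $941.42 = $3,817.91
Ending inventory (cost pool remaining) = $773.09
Check: goods available $4,591.00 = COGS $3,817.91 + ending $773.09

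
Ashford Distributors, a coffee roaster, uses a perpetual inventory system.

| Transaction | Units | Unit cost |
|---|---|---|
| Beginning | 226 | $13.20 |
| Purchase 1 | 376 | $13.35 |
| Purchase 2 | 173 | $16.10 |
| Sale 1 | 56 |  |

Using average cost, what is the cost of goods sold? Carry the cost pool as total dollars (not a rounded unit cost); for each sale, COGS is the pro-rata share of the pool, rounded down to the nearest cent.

After Beginning: 226 on hand, pool $2,983.20 (≈ $13.2000 each)
After Purchase 1: 602 on hand, pool $8,002.80 (≈ $13.2937 each)
After Purchase 2: 775 on hand, pool $10,788.10 (≈ $13.9201 each)
Sale 1, sell 56: 56/775 × $10,788.10 → $779.52
Ending inventory (cost pool remaining) = $10,008.58

COGS = $779.52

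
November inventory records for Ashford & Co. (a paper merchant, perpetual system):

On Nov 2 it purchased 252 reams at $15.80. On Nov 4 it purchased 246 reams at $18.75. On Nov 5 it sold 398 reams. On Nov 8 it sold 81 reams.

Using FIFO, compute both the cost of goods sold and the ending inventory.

COGS = $8,237.85; ending inventory = $356.25

Nov 5, 398 sold [FIFO — oldest first]: 252 @ $15.80 + 146 @ $18.75 = $6,719.10
Nov 8, 81 sold [FIFO — oldest first]: 81 @ $18.75 = $1,518.75
Total COGS = $6,719.10 + $1,518.75 = $8,237.85
Ending inventory: 19 @ $18.75 = $356.25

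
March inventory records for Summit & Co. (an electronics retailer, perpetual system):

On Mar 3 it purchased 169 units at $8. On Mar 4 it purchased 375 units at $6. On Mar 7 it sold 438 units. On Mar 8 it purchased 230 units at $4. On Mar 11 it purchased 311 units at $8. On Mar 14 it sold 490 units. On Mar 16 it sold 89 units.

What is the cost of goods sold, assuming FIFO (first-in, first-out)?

COGS = $6,466

Mar 7, 438 sold [FIFO — oldest first]: 169 @ $8 + 269 @ $6 = $2,966
Mar 14, 490 sold [FIFO — oldest first]: 106 @ $6 + 230 @ $4 + 154 @ $8 = $2,788
Mar 16, 89 sold [FIFO — oldest first]: 89 @ $8 = $712
Total COGS = $2,966 + $2,788 + $712 = $6,466
Ending inventory: 68 @ $8 = $544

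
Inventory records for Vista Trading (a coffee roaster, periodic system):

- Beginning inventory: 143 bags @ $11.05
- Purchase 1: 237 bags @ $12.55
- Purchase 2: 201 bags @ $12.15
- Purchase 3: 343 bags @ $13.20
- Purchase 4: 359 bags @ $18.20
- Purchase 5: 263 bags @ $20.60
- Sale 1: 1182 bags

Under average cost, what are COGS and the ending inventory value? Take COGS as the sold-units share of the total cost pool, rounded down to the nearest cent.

Sale 1, sell 1182: 1182/1546 × $23,475.85 → $17,948.54
Ending inventory (cost pool remaining) = $5,527.31

COGS = $17,948.54; ending inventory = $5,527.31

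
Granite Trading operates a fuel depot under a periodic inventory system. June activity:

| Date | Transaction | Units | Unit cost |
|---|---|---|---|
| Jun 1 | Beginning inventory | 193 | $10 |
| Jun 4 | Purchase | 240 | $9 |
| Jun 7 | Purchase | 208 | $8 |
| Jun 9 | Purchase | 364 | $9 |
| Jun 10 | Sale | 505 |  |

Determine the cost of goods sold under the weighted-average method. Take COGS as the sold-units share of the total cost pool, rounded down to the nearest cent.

COGS = $4,537.46

Jun 10, sell 505: 505/1005 × $9,030.00 → $4,537.46
Ending inventory (cost pool remaining) = $4,492.54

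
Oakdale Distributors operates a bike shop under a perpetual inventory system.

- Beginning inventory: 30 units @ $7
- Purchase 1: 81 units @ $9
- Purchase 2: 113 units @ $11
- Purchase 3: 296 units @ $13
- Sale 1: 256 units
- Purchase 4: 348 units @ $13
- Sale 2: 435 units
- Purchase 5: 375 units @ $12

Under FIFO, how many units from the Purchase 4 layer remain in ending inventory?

Sale 1 (256) [FIFO — oldest first]: 30 @ $7 + 81 @ $9 + 113 @ $11 + 32 @ $13 = $2,598
Sale 2 (435) [FIFO — oldest first]: 264 @ $13 + 171 @ $13 = $5,655
Total COGS = $2,598 + $5,655 = $8,253
Ending inventory: 177 @ $13 + 375 @ $12 = $6,801

177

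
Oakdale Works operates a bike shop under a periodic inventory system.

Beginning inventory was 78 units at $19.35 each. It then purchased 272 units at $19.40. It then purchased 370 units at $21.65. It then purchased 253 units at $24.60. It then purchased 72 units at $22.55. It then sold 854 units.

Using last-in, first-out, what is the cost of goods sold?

COGS = $18,942.50

Sale 1 (854) [LIFO — newest first]: 72 @ $22.55 + 253 @ $24.60 + 370 @ $21.65 + 159 @ $19.40 = $18,942.50
Ending inventory: 78 @ $19.35 + 113 @ $19.40 = $3,701.50
Check: goods available $22,644.00 = COGS $18,942.50 + ending $3,701.50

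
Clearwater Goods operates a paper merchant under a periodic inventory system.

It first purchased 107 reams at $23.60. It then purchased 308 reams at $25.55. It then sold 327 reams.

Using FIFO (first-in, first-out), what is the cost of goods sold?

Sale 1 (327) [FIFO — oldest first]: 107 @ $23.60 + 220 @ $25.55 = $8,146.20
Ending inventory: 88 @ $25.55 = $2,248.40

COGS = $8,146.20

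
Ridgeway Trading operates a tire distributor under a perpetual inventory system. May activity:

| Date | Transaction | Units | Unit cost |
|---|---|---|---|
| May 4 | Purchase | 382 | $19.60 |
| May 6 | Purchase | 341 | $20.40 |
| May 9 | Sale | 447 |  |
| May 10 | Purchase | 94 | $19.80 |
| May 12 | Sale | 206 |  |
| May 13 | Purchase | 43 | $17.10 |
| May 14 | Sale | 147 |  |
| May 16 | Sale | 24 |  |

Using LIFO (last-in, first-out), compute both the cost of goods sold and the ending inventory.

COGS = $16,334.50; ending inventory = $705.60

May 9, 447 sold [LIFO — newest first]: 341 @ $20.40 + 106 @ $19.60 = $9,034.00
May 12, 206 sold [LIFO — newest first]: 94 @ $19.80 + 112 @ $19.60 = $4,056.40
May 14, 147 sold [LIFO — newest first]: 43 @ $17.10 + 104 @ $19.60 = $2,773.70
May 16, 24 sold [LIFO — newest first]: 24 @ $19.60 = $470.40
Total COGS = $9,034.00 + $4,056.40 + $2,773.70 + $470.40 = $16,334.50
Ending inventory: 36 @ $19.60 = $705.60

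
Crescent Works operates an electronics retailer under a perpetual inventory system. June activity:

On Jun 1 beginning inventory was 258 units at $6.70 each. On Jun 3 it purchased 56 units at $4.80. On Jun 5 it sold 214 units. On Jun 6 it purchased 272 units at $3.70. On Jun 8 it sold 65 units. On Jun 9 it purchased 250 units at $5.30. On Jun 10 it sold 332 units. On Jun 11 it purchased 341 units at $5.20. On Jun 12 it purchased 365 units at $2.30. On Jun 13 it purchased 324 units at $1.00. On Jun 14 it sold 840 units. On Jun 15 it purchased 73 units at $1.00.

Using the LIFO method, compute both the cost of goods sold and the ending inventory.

Jun 5, 214 sold [LIFO — newest first]: 56 @ $4.80 + 158 @ $6.70 = $1,327.40
Jun 8, 65 sold [LIFO — newest first]: 65 @ $3.70 = $240.50
Jun 10, 332 sold [LIFO — newest first]: 250 @ $5.30 + 82 @ $3.70 = $1,628.40
Jun 14, 840 sold [LIFO — newest first]: 324 @ $1.00 + 365 @ $2.30 + 151 @ $5.20 = $1,948.70
Total COGS = $1,327.40 + $240.50 + $1,628.40 + $1,948.70 = $5,145.00
Ending inventory: 100 @ $6.70 + 125 @ $3.70 + 190 @ $5.20 + 73 @ $1.00 = $2,193.50

COGS = $5,145.00; ending inventory = $2,193.50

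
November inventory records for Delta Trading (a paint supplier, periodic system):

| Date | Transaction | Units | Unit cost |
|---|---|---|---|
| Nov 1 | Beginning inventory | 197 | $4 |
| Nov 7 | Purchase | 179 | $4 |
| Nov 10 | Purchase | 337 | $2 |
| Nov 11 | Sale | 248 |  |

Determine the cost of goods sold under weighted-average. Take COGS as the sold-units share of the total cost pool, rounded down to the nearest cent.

COGS = $757.56

Nov 11, sell 248: 248/713 × $2,178.00 → $757.56
Ending inventory (cost pool remaining) = $1,420.44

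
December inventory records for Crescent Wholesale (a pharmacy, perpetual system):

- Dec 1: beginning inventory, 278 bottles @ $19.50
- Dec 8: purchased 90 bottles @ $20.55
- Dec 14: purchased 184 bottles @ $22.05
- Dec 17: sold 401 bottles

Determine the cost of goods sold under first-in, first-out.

COGS = $7,998.15

Dec 17, 401 sold [FIFO — oldest first]: 278 @ $19.50 + 90 @ $20.55 + 33 @ $22.05 = $7,998.15
Ending inventory: 151 @ $22.05 = $3,329.55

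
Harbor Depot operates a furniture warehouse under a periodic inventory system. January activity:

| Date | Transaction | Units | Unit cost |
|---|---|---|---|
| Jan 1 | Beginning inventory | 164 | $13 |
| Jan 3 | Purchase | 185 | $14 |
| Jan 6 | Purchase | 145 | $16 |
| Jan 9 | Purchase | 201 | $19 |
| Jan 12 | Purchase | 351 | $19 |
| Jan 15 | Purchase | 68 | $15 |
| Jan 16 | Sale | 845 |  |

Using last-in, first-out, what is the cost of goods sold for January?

COGS = $14,948

Jan 16, 845 sold [LIFO — newest first]: 68 @ $15 + 351 @ $19 + 201 @ $19 + 145 @ $16 + 80 @ $14 = $14,948
Ending inventory: 164 @ $13 + 105 @ $14 = $3,602
Check: goods available $18,550 = COGS $14,948 + ending $3,602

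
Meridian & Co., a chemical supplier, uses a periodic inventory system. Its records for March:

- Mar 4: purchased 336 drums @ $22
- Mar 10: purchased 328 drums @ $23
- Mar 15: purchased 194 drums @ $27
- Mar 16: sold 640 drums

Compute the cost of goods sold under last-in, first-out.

Mar 16, 640 sold [LIFO — newest first]: 194 @ $27 + 328 @ $23 + 118 @ $22 = $15,378
Ending inventory: 218 @ $22 = $4,796

COGS = $15,378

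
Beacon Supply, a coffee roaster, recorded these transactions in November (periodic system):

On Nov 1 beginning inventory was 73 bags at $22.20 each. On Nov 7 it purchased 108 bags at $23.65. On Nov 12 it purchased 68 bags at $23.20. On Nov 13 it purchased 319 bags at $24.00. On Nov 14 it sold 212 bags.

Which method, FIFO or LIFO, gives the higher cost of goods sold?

LIFO

FIFO COGS: 73 @ $22.20 + 108 @ $23.65 + 31 @ $23.20 = $4,894.00
LIFO COGS: 212 @ $24.00 = $5,088.00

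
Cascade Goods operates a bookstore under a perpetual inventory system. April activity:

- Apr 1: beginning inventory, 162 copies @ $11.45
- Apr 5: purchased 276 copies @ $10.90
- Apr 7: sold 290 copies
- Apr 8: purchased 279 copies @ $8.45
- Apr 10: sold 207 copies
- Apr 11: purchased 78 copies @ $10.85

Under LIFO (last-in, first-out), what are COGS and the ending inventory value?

COGS = $4,917.85; ending inventory = $3,149.30

Apr 7, 290 sold [LIFO — newest first]: 276 @ $10.90 + 14 @ $11.45 = $3,168.70
Apr 10, 207 sold [LIFO — newest first]: 207 @ $8.45 = $1,749.15
Total COGS = $3,168.70 + $1,749.15 = $4,917.85
Ending inventory: 148 @ $11.45 + 72 @ $8.45 + 78 @ $10.85 = $3,149.30
Check: goods available $8,067.15 = COGS $4,917.85 + ending $3,149.30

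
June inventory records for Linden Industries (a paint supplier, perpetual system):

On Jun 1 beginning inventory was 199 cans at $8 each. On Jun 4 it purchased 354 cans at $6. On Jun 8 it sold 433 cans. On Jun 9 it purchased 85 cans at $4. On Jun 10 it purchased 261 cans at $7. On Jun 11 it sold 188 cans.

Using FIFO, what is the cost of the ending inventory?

Jun 8, 433 sold [FIFO — oldest first]: 199 @ $8 + 234 @ $6 = $2,996
Jun 11, 188 sold [FIFO — oldest first]: 120 @ $6 + 68 @ $4 = $992
Total COGS = $2,996 + $992 = $3,988
Ending inventory: 17 @ $4 + 261 @ $7 = $1,895

Ending inventory = $1,895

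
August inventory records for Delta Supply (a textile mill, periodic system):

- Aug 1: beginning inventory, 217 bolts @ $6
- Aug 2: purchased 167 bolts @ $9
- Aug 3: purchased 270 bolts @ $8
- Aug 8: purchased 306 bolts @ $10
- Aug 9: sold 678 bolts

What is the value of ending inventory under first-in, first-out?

Aug 9, 678 sold [FIFO — oldest first]: 217 @ $6 + 167 @ $9 + 270 @ $8 + 24 @ $10 = $5,205
Ending inventory: 282 @ $10 = $2,820
Check: goods available $8,025 = COGS $5,205 + ending $2,820

Ending inventory = $2,820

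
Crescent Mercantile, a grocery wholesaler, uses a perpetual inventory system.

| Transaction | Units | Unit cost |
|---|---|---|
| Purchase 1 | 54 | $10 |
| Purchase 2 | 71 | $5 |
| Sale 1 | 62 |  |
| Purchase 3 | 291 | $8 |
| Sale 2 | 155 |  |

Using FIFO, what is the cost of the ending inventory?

Ending inventory = $1,592

Sale 1 (62) [FIFO — oldest first]: 54 @ $10 + 8 @ $5 = $580
Sale 2 (155) [FIFO — oldest first]: 63 @ $5 + 92 @ $8 = $1,051
Total COGS = $580 + $1,051 = $1,631
Ending inventory: 199 @ $8 = $1,592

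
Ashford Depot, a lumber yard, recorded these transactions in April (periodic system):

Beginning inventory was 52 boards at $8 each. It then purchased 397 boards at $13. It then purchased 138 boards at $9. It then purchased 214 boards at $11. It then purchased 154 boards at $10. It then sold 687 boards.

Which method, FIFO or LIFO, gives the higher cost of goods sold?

FIFO

FIFO COGS: 52 @ $8 + 397 @ $13 + 138 @ $9 + 100 @ $11 = $7,919
LIFO COGS: 154 @ $10 + 214 @ $11 + 138 @ $9 + 181 @ $13 = $7,489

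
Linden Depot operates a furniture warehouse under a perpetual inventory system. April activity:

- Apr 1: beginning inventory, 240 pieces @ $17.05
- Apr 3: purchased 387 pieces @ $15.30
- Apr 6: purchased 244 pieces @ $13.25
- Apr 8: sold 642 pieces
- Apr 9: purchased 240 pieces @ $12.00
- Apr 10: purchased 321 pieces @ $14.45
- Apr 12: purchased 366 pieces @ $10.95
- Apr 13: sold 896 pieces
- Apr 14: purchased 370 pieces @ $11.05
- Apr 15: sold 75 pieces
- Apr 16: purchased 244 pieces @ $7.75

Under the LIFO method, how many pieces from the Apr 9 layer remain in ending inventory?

Apr 8, 642 sold [LIFO — newest first]: 244 @ $13.25 + 387 @ $15.30 + 11 @ $17.05 = $9,341.65
Apr 13, 896 sold [LIFO — newest first]: 366 @ $10.95 + 321 @ $14.45 + 209 @ $12.00 = $11,154.15
Apr 15, 75 sold [LIFO — newest first]: 75 @ $11.05 = $828.75
Total COGS = $9,341.65 + $11,154.15 + $828.75 = $21,324.55
Ending inventory: 229 @ $17.05 + 31 @ $12.00 + 295 @ $11.05 + 244 @ $7.75 = $9,427.20

31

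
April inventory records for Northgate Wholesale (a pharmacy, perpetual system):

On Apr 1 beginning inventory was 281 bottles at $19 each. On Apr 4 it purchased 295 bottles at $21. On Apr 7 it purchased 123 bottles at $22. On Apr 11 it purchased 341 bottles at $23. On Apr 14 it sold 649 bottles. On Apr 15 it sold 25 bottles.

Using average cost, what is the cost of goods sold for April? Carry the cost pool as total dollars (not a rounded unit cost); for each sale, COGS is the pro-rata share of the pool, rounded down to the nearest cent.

COGS = $14,311.48

After Apr 1: 281 on hand, pool $5,339.00 (≈ $19.0000 each)
After Apr 4: 576 on hand, pool $11,534.00 (≈ $20.0243 each)
After Apr 7: 699 on hand, pool $14,240.00 (≈ $20.3720 each)
After Apr 11: 1040 on hand, pool $22,083.00 (≈ $21.2337 each)
Apr 14, sell 649: 649/1040 × $22,083.00 → $13,780.64
Apr 15, sell 25: 25/391 × $8,302.36 → $530.84
Total COGS = $13,780.64 + $530.84 = $14,311.48
Ending inventory (cost pool remaining) = $7,771.52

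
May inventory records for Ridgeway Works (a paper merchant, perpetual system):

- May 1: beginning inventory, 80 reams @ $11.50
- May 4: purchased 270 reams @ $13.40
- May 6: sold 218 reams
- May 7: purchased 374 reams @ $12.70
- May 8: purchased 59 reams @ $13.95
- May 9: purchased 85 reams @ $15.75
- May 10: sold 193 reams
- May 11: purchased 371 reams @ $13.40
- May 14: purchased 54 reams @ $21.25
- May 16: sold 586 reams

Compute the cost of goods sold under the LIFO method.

May 6, 218 sold [LIFO — newest first]: 218 @ $13.40 = $2,921.20
May 10, 193 sold [LIFO — newest first]: 85 @ $15.75 + 59 @ $13.95 + 49 @ $12.70 = $2,784.10
May 16, 586 sold [LIFO — newest first]: 54 @ $21.25 + 371 @ $13.40 + 161 @ $12.70 = $8,163.60
Total COGS = $2,921.20 + $2,784.10 + $8,163.60 = $13,868.90
Ending inventory: 80 @ $11.50 + 52 @ $13.40 + 164 @ $12.70 = $3,699.60
Check: goods available $17,568.50 = COGS $13,868.90 + ending $3,699.60

COGS = $13,868.90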